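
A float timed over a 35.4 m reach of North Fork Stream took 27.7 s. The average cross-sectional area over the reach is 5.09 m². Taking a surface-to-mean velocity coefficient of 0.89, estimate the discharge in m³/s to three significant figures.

v_surface = L / t̄ = 35.4 / 27.7 = 1.278 m/s
v_mean = 0.89 × 1.278 = 1.137 m/s
Q = A × v_mean = 5.09 × 1.137 = 5.789 m³/s

5.79 m³/s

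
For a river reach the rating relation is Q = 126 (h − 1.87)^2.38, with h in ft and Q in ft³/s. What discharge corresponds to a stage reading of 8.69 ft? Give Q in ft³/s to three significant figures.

12200 ft³/s

Q = 126 × (8.69 − 1.87)^2.38 = 126 × 6.82^2.38 = 12160 ft³/s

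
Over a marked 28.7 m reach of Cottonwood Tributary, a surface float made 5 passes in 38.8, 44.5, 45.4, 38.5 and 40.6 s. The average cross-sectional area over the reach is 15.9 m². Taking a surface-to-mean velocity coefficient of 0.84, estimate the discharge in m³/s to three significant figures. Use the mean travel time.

9.22 m³/s

t̄ = (38.8 + 44.5 + 45.4 + 38.5 + 40.6) / 5 = 41.56 s
v_surface = L / t̄ = 28.7 / 41.56 = 0.6906 m/s
v_mean = 0.84 × 0.6906 = 0.5801 m/s
Q = A × v_mean = 15.9 × 0.5801 = 9.223 m³/s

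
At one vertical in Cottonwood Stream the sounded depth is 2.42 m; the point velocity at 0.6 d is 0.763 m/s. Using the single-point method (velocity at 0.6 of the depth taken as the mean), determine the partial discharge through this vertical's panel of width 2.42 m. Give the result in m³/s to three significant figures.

4.47 m³/s

v̄ = v₀.₆ = 0.763 m/s
q = v̄ × d × w = 0.7630 × 2.42 × 2.42 = 4.468 m³/s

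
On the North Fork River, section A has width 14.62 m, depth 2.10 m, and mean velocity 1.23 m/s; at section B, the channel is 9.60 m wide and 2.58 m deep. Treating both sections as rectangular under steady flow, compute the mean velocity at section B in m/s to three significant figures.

Q = A₁V₁ = (14.62×2.10) × 1.23 = 37.76 m³/s
A₂ = 9.60 × 2.58 = 24.77 m²
V₂ = Q/A₂ = 37.76/24.77 = 1.525 m/s

1.52 m/s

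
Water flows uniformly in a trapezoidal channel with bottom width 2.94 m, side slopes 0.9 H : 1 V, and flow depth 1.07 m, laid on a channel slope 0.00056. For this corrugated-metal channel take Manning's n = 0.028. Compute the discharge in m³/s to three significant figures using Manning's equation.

2.83 m³/s

A = (b + z·y)·y = (2.94 + 0.9×1.07)×1.07 = 4.176 m²
P = b + 2y√(1+z²) = 2.94 + 2×1.07×√(1+0.9²) = 5.819 m
R = A/P = 4.176/5.819 = 0.7177 m
Q = (1/n)·A·R^(2/3)·S^(1/2) = (1/0.028) × 4.176 × 0.7177^(2/3) × 0.00056^(1/2) = 2.829 m³/s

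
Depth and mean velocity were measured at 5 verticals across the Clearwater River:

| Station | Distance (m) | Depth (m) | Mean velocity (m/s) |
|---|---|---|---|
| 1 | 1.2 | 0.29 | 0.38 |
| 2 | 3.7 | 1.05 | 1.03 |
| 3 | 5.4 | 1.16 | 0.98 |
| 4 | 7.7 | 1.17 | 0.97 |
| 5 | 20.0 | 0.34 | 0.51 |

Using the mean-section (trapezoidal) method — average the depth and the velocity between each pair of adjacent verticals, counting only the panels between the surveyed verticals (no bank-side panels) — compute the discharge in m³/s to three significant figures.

12.6 m³/s

Panel 1-2: Δb = 2.5 m, d̄ = (0.29+1.05)/2 = 0.67, v̄ = (0.38+1.03)/2 = 0.705 → q = 2.5×0.67×0.705 = 1.181 m³/s
Panel 2-3: Δb = 1.7 m, d̄ = (1.05+1.16)/2 = 1.105, v̄ = (1.03+0.98)/2 = 1.005 → q = 1.7×1.105×1.005 = 1.888 m³/s
Panel 3-4: Δb = 2.3 m, d̄ = (1.16+1.17)/2 = 1.165, v̄ = (0.98+0.97)/2 = 0.975 → q = 2.3×1.165×0.975 = 2.613 m³/s
Panel 4-5: Δb = 12.3 m, d̄ = (1.17+0.34)/2 = 0.755, v̄ = (0.97+0.51)/2 = 0.74 → q = 12.3×0.755×0.74 = 6.872 m³/s
Q = Σ q = 12.55 m³/s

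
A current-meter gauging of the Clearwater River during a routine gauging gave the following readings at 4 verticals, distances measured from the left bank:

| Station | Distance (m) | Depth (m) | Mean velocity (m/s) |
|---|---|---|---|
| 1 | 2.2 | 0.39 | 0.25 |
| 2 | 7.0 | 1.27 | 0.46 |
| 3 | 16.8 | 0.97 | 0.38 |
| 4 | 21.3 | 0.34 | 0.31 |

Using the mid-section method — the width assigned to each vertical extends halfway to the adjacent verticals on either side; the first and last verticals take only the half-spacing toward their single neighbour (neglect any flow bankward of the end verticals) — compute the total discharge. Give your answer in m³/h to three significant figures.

26500 m³/h

w_1 = (7.0 − 2.2)/2 = 2.4 m; q_1 = 0.25 × 0.39 × 2.4 = 0.2340 m³/s
w_2 = (16.8 − 2.2)/2 = 7.3 m; q_2 = 0.46 × 1.27 × 7.3 = 4.265 m³/s
w_3 = (21.3 − 7.0)/2 = 7.15 m; q_3 = 0.38 × 0.97 × 7.15 = 2.635 m³/s
w_4 = (21.3 − 16.8)/2 = 2.25 m; q_4 = 0.31 × 0.34 × 2.25 = 0.2372 m³/s
Q = Σ qᵢ = 7.371 m³/s
= 7.371 × 3600 = 26540 m³/h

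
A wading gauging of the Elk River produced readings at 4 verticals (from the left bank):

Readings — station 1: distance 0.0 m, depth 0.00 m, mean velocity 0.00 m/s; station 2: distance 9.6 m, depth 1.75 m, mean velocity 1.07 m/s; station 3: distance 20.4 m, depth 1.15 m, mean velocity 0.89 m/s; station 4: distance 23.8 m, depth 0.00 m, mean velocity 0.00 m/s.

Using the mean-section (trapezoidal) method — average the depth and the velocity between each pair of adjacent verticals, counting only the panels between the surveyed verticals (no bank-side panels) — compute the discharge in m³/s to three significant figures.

Panel 1-2: Δb = 9.6 m, d̄ = (0.00+1.75)/2 = 0.875, v̄ = (0.00+1.07)/2 = 0.535 → q = 9.6×0.875×0.535 = 4.494 m³/s
Panel 2-3: Δb = 10.8 m, d̄ = (1.75+1.15)/2 = 1.45, v̄ = (1.07+0.89)/2 = 0.98 → q = 10.8×1.45×0.98 = 15.35 m³/s
Panel 3-4: Δb = 3.4 m, d̄ = (1.15+0.00)/2 = 0.575, v̄ = (0.89+0.00)/2 = 0.445 → q = 3.4×0.575×0.445 = 0.8700 m³/s
Q = Σ q = 20.71 m³/s

20.7 m³/s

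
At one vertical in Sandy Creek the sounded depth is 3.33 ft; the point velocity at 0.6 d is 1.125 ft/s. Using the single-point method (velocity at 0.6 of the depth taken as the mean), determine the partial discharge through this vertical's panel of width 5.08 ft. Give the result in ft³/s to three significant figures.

19.0 ft³/s

v̄ = v₀.₆ = 1.125 ft/s
q = v̄ × d × w = 1.125 × 3.33 × 5.08 = 19.03 ft³/s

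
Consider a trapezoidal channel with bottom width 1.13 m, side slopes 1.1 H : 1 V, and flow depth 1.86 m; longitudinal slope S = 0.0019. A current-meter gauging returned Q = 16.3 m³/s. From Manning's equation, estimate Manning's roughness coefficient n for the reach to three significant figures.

A = (b + z·y)·y = (1.13 + 1.1×1.86)×1.86 = 5.907 m²
P = b + 2y√(1+z²) = 1.13 + 2×1.86×√(1+1.1²) = 6.660 m
R = A/P = 5.907/6.660 = 0.8870 m
n = (1/Q)·A·R^(2/3)·S^(1/2) = (1/16.3) × 5.907 × 0.9231 × 0.04359 = 0.01458

0.0146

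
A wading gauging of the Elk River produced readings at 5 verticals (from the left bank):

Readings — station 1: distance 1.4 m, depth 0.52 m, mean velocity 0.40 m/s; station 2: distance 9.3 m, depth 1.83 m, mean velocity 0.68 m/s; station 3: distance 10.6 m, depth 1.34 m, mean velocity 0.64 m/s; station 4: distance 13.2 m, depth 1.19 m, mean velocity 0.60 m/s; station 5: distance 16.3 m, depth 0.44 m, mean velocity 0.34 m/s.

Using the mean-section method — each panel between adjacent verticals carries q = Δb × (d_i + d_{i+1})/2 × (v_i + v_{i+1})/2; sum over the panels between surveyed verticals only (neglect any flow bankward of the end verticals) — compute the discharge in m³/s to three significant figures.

Panel 1-2: Δb = 7.9 m, d̄ = (0.52+1.83)/2 = 1.175, v̄ = (0.40+0.68)/2 = 0.54 → q = 7.9×1.175×0.54 = 5.013 m³/s
Panel 2-3: Δb = 1.3 m, d̄ = (1.83+1.34)/2 = 1.585, v̄ = (0.68+0.64)/2 = 0.66 → q = 1.3×1.585×0.66 = 1.360 m³/s
Panel 3-4: Δb = 2.6 m, d̄ = (1.34+1.19)/2 = 1.265, v̄ = (0.64+0.60)/2 = 0.62 → q = 2.6×1.265×0.62 = 2.039 m³/s
Panel 4-5: Δb = 3.1 m, d̄ = (1.19+0.44)/2 = 0.815, v̄ = (0.60+0.34)/2 = 0.47 → q = 3.1×0.815×0.47 = 1.187 m³/s
Q = Σ q = 9.599 m³/s

9.60 m³/s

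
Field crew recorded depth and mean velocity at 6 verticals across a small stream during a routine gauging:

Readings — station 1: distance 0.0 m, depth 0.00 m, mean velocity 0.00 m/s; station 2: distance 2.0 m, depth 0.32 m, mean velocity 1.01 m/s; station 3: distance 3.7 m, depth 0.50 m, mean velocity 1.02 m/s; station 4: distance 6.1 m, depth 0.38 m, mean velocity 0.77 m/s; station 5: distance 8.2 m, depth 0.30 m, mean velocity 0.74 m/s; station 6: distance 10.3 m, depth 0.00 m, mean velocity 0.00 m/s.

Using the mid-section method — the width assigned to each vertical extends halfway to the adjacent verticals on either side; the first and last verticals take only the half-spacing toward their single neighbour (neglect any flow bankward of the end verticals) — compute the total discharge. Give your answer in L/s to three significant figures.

2770 L/s

w_2 = (3.7 − 0.0)/2 = 1.85 m; q_2 = 1.01 × 0.32 × 1.85 = 0.5979 m³/s
w_3 = (6.1 − 2.0)/2 = 2.05 m; q_3 = 1.02 × 0.50 × 2.05 = 1.046 m³/s
w_4 = (8.2 − 3.7)/2 = 2.25 m; q_4 = 0.77 × 0.38 × 2.25 = 0.6584 m³/s
w_5 = (10.3 − 6.1)/2 = 2.1 m; q_5 = 0.74 × 0.30 × 2.1 = 0.4662 m³/s
Stations 1, 6 contribute zero (depth or velocity is 0).
Q = Σ qᵢ = 2.768 m³/s
= 2.768 × 1000 = 2768 L/s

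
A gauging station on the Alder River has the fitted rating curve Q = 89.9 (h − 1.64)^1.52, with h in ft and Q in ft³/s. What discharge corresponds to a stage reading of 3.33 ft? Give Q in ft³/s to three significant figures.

200 ft³/s

Q = 89.9 × (3.33 − 1.64)^1.52 = 89.9 × 1.69^1.52 = 199.6 ft³/s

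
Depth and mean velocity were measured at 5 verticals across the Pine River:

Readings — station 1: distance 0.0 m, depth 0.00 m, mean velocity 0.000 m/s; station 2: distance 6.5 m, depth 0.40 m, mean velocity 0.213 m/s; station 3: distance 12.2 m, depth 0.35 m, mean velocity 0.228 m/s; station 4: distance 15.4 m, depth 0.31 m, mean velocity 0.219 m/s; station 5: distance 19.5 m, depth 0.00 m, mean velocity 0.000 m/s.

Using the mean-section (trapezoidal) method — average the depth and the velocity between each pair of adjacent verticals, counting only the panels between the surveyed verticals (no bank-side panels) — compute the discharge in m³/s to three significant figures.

0.915 m³/s

Panel 1-2: Δb = 6.5 m, d̄ = (0.00+0.40)/2 = 0.2, v̄ = (0.000+0.213)/2 = 0.1065 → q = 6.5×0.2×0.1065 = 0.1385 m³/s
Panel 2-3: Δb = 5.7 m, d̄ = (0.40+0.35)/2 = 0.375, v̄ = (0.213+0.228)/2 = 0.2205 → q = 5.7×0.375×0.2205 = 0.4713 m³/s
Panel 3-4: Δb = 3.2 m, d̄ = (0.35+0.31)/2 = 0.33, v̄ = (0.228+0.219)/2 = 0.2235 → q = 3.2×0.33×0.2235 = 0.2360 m³/s
Panel 4-5: Δb = 4.1 m, d̄ = (0.31+0.00)/2 = 0.155, v̄ = (0.219+0.000)/2 = 0.1095 → q = 4.1×0.155×0.1095 = 0.06959 m³/s
Q = Σ q = 0.9154 m³/s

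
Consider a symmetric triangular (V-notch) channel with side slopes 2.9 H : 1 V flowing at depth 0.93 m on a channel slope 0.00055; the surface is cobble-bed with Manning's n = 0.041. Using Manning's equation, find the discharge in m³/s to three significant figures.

0.829 m³/s

A = z·y² = 2.9×0.93² = 2.508 m²
P = 2y√(1+z²) = 2×0.93×√(1+2.9²) = 5.706 m
R = A/P = 2.508/5.706 = 0.4396 m
Q = (1/n)·A·R^(2/3)·S^(1/2) = (1/0.041) × 2.508 × 0.4396^(2/3) × 0.00055^(1/2) = 0.8295 m³/s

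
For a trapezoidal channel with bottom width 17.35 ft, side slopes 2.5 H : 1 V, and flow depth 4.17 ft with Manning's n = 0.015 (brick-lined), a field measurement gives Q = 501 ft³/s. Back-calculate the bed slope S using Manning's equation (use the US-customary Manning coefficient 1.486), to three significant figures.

0.000459

A = (b + z·y)·y = (17.35 + 2.5×4.17)×4.17 = 115.8 ft²
P = b + 2y√(1+z²) = 17.35 + 2×4.17×√(1+2.5²) = 39.81 ft
R = A/P = 115.8/39.81 = 2.910 ft
S = (Q·n / (1.486·A·R^(2/3)))² = (501×0.015 / (1.486×115.8×2.038))² = 0.0004590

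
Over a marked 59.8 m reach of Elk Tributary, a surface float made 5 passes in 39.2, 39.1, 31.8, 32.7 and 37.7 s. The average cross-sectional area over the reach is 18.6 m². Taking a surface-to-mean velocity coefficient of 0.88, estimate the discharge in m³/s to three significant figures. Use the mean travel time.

t̄ = (39.2 + 39.1 + 31.8 + 32.7 + 37.7) / 5 = 36.1 s
v_surface = L / t̄ = 59.8 / 36.1 = 1.657 m/s
v_mean = 0.88 × 1.657 = 1.458 m/s
Q = A × v_mean = 18.6 × 1.458 = 27.11 m³/s

27.1 m³/s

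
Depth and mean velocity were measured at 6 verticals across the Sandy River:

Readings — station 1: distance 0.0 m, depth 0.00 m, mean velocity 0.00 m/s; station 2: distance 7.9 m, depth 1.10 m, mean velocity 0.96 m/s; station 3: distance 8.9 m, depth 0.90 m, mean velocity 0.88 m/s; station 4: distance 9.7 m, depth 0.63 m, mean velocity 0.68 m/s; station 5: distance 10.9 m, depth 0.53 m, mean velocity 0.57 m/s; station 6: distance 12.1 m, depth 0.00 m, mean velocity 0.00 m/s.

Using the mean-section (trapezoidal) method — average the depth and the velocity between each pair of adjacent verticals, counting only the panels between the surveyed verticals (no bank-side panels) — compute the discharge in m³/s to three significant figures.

Panel 1-2: Δb = 7.9 m, d̄ = (0.00+1.10)/2 = 0.55, v̄ = (0.00+0.96)/2 = 0.48 → q = 7.9×0.55×0.48 = 2.086 m³/s
Panel 2-3: Δb = 1 m, d̄ = (1.10+0.90)/2 = 1, v̄ = (0.96+0.88)/2 = 0.92 → q = 1×1×0.92 = 0.9200 m³/s
Panel 3-4: Δb = 0.8 m, d̄ = (0.90+0.63)/2 = 0.765, v̄ = (0.88+0.68)/2 = 0.78 → q = 0.8×0.765×0.78 = 0.4774 m³/s
Panel 4-5: Δb = 1.2 m, d̄ = (0.63+0.53)/2 = 0.58, v̄ = (0.68+0.57)/2 = 0.625 → q = 1.2×0.58×0.625 = 0.4350 m³/s
Panel 5-6: Δb = 1.2 m, d̄ = (0.53+0.00)/2 = 0.265, v̄ = (0.57+0.00)/2 = 0.285 → q = 1.2×0.265×0.285 = 0.09063 m³/s
Q = Σ q = 4.009 m³/s

4.01 m³/s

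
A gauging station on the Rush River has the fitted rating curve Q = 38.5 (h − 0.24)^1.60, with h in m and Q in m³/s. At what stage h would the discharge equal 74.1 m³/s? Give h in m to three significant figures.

1.75 m

h − h₀ = (Q/C)^(1/b) = (74.1/38.5)^(1/1.60) = 1.506 m
h = 0.24 + 1.506 = 1.746 m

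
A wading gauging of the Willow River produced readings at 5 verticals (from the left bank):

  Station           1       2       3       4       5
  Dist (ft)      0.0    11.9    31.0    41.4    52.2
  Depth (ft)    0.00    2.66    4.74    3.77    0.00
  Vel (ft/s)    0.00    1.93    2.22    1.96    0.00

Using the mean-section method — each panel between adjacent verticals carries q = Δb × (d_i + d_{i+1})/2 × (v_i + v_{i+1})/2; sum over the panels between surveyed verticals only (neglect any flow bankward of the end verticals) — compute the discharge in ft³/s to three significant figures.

Panel 1-2: Δb = 11.9 ft, d̄ = (0.00+2.66)/2 = 1.33, v̄ = (0.00+1.93)/2 = 0.965 → q = 11.9×1.33×0.965 = 15.27 ft³/s
Panel 2-3: Δb = 19.1 ft, d̄ = (2.66+4.74)/2 = 3.7, v̄ = (1.93+2.22)/2 = 2.075 → q = 19.1×3.7×2.075 = 146.6 ft³/s
Panel 3-4: Δb = 10.4 ft, d̄ = (4.74+3.77)/2 = 4.255, v̄ = (2.22+1.96)/2 = 2.09 → q = 10.4×4.255×2.09 = 92.49 ft³/s
Panel 4-5: Δb = 10.8 ft, d̄ = (3.77+0.00)/2 = 1.885, v̄ = (1.96+0.00)/2 = 0.98 → q = 10.8×1.885×0.98 = 19.95 ft³/s
Q = Σ q = 274.4 ft³/s

274 ft³/s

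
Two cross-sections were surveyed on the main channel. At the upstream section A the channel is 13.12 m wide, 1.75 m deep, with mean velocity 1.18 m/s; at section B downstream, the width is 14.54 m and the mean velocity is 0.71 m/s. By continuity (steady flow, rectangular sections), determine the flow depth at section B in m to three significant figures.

2.62 m

Q = A₁V₁ = (13.12×1.75) × 1.18 = 27.09 m³/s
d₂ = Q/(b₂ V₂) = 27.09/(14.54×0.71) = 2.624 m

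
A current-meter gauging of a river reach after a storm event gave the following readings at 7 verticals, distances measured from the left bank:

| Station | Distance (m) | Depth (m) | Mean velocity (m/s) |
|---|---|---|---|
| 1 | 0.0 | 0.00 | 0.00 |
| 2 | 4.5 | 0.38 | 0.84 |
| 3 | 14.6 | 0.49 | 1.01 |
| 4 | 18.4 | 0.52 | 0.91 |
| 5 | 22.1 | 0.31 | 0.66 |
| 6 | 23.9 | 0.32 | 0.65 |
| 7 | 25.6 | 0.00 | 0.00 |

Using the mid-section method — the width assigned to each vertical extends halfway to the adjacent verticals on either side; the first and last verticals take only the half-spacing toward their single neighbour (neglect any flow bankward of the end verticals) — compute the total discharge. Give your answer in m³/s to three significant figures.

8.47 m³/s

w_2 = (14.6 − 0.0)/2 = 7.3 m; q_2 = 0.84 × 0.38 × 7.3 = 2.330 m³/s
w_3 = (18.4 − 4.5)/2 = 6.95 m; q_3 = 1.01 × 0.49 × 6.95 = 3.440 m³/s
w_4 = (22.1 − 14.6)/2 = 3.75 m; q_4 = 0.91 × 0.52 × 3.75 = 1.775 m³/s
w_5 = (23.9 − 18.4)/2 = 2.75 m; q_5 = 0.66 × 0.31 × 2.75 = 0.5627 m³/s
w_6 = (25.6 − 22.1)/2 = 1.75 m; q_6 = 0.65 × 0.32 × 1.75 = 0.3640 m³/s
Stations 1, 7 contribute zero (depth or velocity is 0).
Q = Σ qᵢ = 8.471 m³/s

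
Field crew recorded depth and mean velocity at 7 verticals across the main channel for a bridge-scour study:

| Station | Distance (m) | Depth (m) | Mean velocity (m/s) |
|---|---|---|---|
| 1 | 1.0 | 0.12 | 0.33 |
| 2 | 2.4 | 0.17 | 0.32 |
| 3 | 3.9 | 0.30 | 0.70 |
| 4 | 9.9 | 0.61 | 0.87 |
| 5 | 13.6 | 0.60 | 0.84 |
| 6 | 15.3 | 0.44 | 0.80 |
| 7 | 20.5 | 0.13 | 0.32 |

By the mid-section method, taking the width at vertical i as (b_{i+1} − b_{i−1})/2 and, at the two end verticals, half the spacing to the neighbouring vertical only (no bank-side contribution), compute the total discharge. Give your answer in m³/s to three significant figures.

w_1 = (2.4 − 1.0)/2 = 0.7 m; q_1 = 0.33 × 0.12 × 0.7 = 0.02772 m³/s
w_2 = (3.9 − 1.0)/2 = 1.45 m; q_2 = 0.32 × 0.17 × 1.45 = 0.07888 m³/s
w_3 = (9.9 − 2.4)/2 = 3.75 m; q_3 = 0.70 × 0.30 × 3.75 = 0.7875 m³/s
w_4 = (13.6 − 3.9)/2 = 4.85 m; q_4 = 0.87 × 0.61 × 4.85 = 2.574 m³/s
w_5 = (15.3 − 9.9)/2 = 2.7 m; q_5 = 0.84 × 0.60 × 2.7 = 1.361 m³/s
w_6 = (20.5 − 13.6)/2 = 3.45 m; q_6 = 0.80 × 0.44 × 3.45 = 1.214 m³/s
w_7 = (20.5 − 15.3)/2 = 2.6 m; q_7 = 0.32 × 0.13 × 2.6 = 0.1082 m³/s
Q = Σ qᵢ = 6.151 m³/s

6.15 m³/s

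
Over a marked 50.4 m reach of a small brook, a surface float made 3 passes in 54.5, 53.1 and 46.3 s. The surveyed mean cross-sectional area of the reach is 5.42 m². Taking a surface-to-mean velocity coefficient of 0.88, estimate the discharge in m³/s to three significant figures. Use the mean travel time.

4.69 m³/s

t̄ = (54.5 + 53.1 + 46.3) / 3 = 51.3 s
v_surface = L / t̄ = 50.4 / 51.3 = 0.9825 m/s
v_mean = 0.88 × 0.9825 = 0.8646 m/s
Q = A × v_mean = 5.42 × 0.8646 = 4.686 m³/s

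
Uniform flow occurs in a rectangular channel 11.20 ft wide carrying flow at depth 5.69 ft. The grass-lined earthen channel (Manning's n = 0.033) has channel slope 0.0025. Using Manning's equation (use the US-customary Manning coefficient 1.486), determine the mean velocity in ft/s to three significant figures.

A = b·y = 11.20 × 5.69 = 63.73 ft²
P = b + 2y = 11.20 + 2×5.69 = 22.58 ft
R = A/P = 63.73/22.58 = 2.822 ft
Q = (1.486/n)·A·R^(2/3)·S^(1/2) = (1.486/0.033) × 63.73 × 2.822^(2/3) × 0.0025^(1/2) = 286.6 ft³/s
V = Q/A = 286.6/63.73 = 4.497 ft/s

4.50 ft/s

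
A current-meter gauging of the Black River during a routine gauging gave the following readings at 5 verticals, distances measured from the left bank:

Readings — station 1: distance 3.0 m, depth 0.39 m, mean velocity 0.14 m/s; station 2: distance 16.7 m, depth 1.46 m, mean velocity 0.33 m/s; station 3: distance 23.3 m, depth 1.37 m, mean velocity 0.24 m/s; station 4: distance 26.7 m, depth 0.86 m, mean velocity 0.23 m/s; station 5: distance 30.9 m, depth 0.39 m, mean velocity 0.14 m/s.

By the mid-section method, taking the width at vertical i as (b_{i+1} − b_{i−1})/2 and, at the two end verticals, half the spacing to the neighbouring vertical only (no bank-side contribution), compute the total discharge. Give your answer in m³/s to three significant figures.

7.77 m³/s

w_1 = (16.7 − 3.0)/2 = 6.85 m; q_1 = 0.14 × 0.39 × 6.85 = 0.3740 m³/s
w_2 = (23.3 − 3.0)/2 = 10.15 m; q_2 = 0.33 × 1.46 × 10.15 = 4.890 m³/s
w_3 = (26.7 − 16.7)/2 = 5 m; q_3 = 0.24 × 1.37 × 5 = 1.644 m³/s
w_4 = (30.9 − 23.3)/2 = 3.8 m; q_4 = 0.23 × 0.86 × 3.8 = 0.7516 m³/s
w_5 = (30.9 − 26.7)/2 = 2.1 m; q_5 = 0.14 × 0.39 × 2.1 = 0.1147 m³/s
Q = Σ qᵢ = 7.775 m³/s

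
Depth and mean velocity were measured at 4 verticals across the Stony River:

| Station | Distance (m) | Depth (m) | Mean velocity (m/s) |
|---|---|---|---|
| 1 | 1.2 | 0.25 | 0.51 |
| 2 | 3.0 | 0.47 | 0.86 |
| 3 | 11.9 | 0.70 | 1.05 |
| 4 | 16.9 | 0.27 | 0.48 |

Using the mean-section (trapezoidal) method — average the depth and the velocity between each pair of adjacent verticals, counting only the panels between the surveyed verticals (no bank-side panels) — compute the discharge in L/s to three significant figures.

7270 L/s

Panel 1-2: Δb = 1.8 m, d̄ = (0.25+0.47)/2 = 0.36, v̄ = (0.51+0.86)/2 = 0.685 → q = 1.8×0.36×0.685 = 0.4439 m³/s
Panel 2-3: Δb = 8.9 m, d̄ = (0.47+0.70)/2 = 0.585, v̄ = (0.86+1.05)/2 = 0.955 → q = 8.9×0.585×0.955 = 4.972 m³/s
Panel 3-4: Δb = 5 m, d̄ = (0.70+0.27)/2 = 0.485, v̄ = (1.05+0.48)/2 = 0.765 → q = 5×0.485×0.765 = 1.855 m³/s
Q = Σ q = 7.271 m³/s
= 7.271 × 1000 = 7271 L/s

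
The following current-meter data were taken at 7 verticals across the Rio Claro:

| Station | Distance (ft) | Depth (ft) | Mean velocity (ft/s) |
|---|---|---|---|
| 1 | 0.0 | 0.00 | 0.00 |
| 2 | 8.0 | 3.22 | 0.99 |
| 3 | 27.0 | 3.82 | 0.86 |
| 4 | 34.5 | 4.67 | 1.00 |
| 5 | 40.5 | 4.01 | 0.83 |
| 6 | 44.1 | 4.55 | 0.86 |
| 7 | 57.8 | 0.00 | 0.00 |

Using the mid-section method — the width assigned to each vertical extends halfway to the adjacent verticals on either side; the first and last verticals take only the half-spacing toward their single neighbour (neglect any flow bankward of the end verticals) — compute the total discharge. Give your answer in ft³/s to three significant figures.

w_2 = (27.0 − 0.0)/2 = 13.5 ft; q_2 = 0.99 × 3.22 × 13.5 = 43.04 ft³/s
w_3 = (34.5 − 8.0)/2 = 13.25 ft; q_3 = 0.86 × 3.82 × 13.25 = 43.53 ft³/s
w_4 = (40.5 − 27.0)/2 = 6.75 ft; q_4 = 1.00 × 4.67 × 6.75 = 31.52 ft³/s
w_5 = (44.1 − 34.5)/2 = 4.8 ft; q_5 = 0.83 × 4.01 × 4.8 = 15.98 ft³/s
w_6 = (57.8 − 40.5)/2 = 8.65 ft; q_6 = 0.86 × 4.55 × 8.65 = 33.85 ft³/s
Stations 1, 7 contribute zero (depth or velocity is 0).
Q = Σ qᵢ = 167.9 ft³/s

168 ft³/s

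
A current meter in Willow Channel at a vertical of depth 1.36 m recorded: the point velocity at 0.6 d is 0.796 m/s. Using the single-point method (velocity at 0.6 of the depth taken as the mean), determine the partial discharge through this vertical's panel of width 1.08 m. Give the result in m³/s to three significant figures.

v̄ = v₀.₆ = 0.796 m/s
q = v̄ × d × w = 0.7960 × 1.36 × 1.08 = 1.169 m³/s

1.17 m³/s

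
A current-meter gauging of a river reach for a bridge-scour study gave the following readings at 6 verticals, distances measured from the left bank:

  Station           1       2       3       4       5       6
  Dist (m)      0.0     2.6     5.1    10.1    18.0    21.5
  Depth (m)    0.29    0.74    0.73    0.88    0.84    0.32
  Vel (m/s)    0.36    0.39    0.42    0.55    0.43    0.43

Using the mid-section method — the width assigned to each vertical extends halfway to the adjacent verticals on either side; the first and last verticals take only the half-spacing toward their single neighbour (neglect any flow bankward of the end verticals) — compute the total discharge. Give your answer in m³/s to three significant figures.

w_1 = (2.6 − 0.0)/2 = 1.3 m; q_1 = 0.36 × 0.29 × 1.3 = 0.1357 m³/s
w_2 = (5.1 − 0.0)/2 = 2.55 m; q_2 = 0.39 × 0.74 × 2.55 = 0.7359 m³/s
w_3 = (10.1 − 2.6)/2 = 3.75 m; q_3 = 0.42 × 0.73 × 3.75 = 1.150 m³/s
w_4 = (18.0 − 5.1)/2 = 6.45 m; q_4 = 0.55 × 0.88 × 6.45 = 3.122 m³/s
w_5 = (21.5 − 10.1)/2 = 5.7 m; q_5 = 0.43 × 0.84 × 5.7 = 2.059 m³/s
w_6 = (21.5 − 18.0)/2 = 1.75 m; q_6 = 0.43 × 0.32 × 1.75 = 0.2408 m³/s
Q = Σ qᵢ = 7.443 m³/s

7.44 m³/s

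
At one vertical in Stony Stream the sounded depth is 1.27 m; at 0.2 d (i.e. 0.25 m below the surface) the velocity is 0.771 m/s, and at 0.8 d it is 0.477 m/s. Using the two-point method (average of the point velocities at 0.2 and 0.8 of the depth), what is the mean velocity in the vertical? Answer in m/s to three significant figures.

0.624 m/s

v̄ = (0.771 + 0.477) / 2 = 0.6240 m/s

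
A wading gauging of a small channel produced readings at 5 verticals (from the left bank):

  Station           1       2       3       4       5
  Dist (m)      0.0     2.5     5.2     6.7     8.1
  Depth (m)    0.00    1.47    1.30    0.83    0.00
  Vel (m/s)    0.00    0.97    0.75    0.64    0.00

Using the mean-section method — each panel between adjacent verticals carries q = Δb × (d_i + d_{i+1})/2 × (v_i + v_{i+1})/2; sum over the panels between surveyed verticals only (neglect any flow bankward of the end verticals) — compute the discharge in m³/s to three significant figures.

5.40 m³/s

Panel 1-2: Δb = 2.5 m, d̄ = (0.00+1.47)/2 = 0.735, v̄ = (0.00+0.97)/2 = 0.485 → q = 2.5×0.735×0.485 = 0.8912 m³/s
Panel 2-3: Δb = 2.7 m, d̄ = (1.47+1.30)/2 = 1.385, v̄ = (0.97+0.75)/2 = 0.86 → q = 2.7×1.385×0.86 = 3.216 m³/s
Panel 3-4: Δb = 1.5 m, d̄ = (1.30+0.83)/2 = 1.065, v̄ = (0.75+0.64)/2 = 0.695 → q = 1.5×1.065×0.695 = 1.110 m³/s
Panel 4-5: Δb = 1.4 m, d̄ = (0.83+0.00)/2 = 0.415, v̄ = (0.64+0.00)/2 = 0.32 → q = 1.4×0.415×0.32 = 0.1859 m³/s
Q = Σ q = 5.403 m³/s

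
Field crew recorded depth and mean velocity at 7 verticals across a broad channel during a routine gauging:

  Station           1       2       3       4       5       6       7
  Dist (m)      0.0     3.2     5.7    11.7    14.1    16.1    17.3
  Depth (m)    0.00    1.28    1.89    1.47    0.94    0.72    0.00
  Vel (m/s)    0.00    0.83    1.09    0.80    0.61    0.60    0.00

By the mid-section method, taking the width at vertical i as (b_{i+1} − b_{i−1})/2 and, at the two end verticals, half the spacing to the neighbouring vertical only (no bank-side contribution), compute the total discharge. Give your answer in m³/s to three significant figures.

18.7 m³/s

w_2 = (5.7 − 0.0)/2 = 2.85 m; q_2 = 0.83 × 1.28 × 2.85 = 3.028 m³/s
w_3 = (11.7 − 3.2)/2 = 4.25 m; q_3 = 1.09 × 1.89 × 4.25 = 8.755 m³/s
w_4 = (14.1 − 5.7)/2 = 4.2 m; q_4 = 0.80 × 1.47 × 4.2 = 4.939 m³/s
w_5 = (16.1 − 11.7)/2 = 2.2 m; q_5 = 0.61 × 0.94 × 2.2 = 1.261 m³/s
w_6 = (17.3 − 14.1)/2 = 1.6 m; q_6 = 0.60 × 0.72 × 1.6 = 0.6912 m³/s
Stations 1, 7 contribute zero (depth or velocity is 0).
Q = Σ qᵢ = 18.68 m³/s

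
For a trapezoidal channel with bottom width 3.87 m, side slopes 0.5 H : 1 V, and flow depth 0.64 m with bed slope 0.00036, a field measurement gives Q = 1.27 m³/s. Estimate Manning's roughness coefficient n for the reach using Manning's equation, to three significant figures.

A = (b + z·y)·y = (3.87 + 0.5×0.64)×0.64 = 2.682 m²
P = b + 2y√(1+z²) = 3.87 + 2×0.64×√(1+0.5²) = 5.301 m
R = A/P = 2.682/5.301 = 0.5059 m
n = (1/Q)·A·R^(2/3)·S^(1/2) = (1/1.27) × 2.682 × 0.6349 × 0.01897 = 0.02543

0.0254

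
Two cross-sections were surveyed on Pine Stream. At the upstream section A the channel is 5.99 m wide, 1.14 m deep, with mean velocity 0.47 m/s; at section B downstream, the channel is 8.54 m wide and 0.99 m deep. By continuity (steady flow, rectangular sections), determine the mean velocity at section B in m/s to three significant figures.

0.380 m/s

Q = A₁V₁ = (5.99×1.14) × 0.47 = 3.209 m³/s
A₂ = 8.54 × 0.99 = 8.455 m²
V₂ = Q/A₂ = 3.209/8.455 = 0.3796 m/s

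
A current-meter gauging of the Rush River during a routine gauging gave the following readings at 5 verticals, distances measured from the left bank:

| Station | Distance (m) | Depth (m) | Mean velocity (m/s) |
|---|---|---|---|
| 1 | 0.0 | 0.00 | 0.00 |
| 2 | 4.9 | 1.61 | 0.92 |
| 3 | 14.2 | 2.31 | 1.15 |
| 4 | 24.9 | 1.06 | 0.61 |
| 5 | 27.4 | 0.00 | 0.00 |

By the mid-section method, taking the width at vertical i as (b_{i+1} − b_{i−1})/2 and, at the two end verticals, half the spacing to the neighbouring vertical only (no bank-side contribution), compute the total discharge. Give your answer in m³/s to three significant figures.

41.3 m³/s

w_2 = (14.2 − 0.0)/2 = 7.1 m; q_2 = 0.92 × 1.61 × 7.1 = 10.52 m³/s
w_3 = (24.9 − 4.9)/2 = 10 m; q_3 = 1.15 × 2.31 × 10 = 26.57 m³/s
w_4 = (27.4 − 14.2)/2 = 6.6 m; q_4 = 0.61 × 1.06 × 6.6 = 4.268 m³/s
Stations 1, 5 contribute zero (depth or velocity is 0).
Q = Σ qᵢ = 41.35 m³/s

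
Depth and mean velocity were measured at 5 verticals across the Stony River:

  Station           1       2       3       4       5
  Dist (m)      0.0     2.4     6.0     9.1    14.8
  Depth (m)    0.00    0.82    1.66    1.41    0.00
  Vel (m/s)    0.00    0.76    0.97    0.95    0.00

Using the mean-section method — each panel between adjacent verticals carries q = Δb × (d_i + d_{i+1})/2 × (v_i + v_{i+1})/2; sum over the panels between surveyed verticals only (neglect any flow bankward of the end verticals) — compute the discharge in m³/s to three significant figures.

10.7 m³/s

Panel 1-2: Δb = 2.4 m, d̄ = (0.00+0.82)/2 = 0.41, v̄ = (0.00+0.76)/2 = 0.38 → q = 2.4×0.41×0.38 = 0.3739 m³/s
Panel 2-3: Δb = 3.6 m, d̄ = (0.82+1.66)/2 = 1.24, v̄ = (0.76+0.97)/2 = 0.865 → q = 3.6×1.24×0.865 = 3.861 m³/s
Panel 3-4: Δb = 3.1 m, d̄ = (1.66+1.41)/2 = 1.535, v̄ = (0.97+0.95)/2 = 0.96 → q = 3.1×1.535×0.96 = 4.568 m³/s
Panel 4-5: Δb = 5.7 m, d̄ = (1.41+0.00)/2 = 0.705, v̄ = (0.95+0.00)/2 = 0.475 → q = 5.7×0.705×0.475 = 1.909 m³/s
Q = Σ q = 10.71 m³/s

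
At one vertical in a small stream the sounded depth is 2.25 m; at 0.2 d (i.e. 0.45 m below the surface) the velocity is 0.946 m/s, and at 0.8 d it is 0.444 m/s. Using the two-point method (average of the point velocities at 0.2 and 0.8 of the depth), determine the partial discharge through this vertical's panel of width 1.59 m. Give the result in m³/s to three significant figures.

2.49 m³/s

v̄ = (0.946 + 0.444) / 2 = 0.6950 m/s
q = v̄ × d × w = 0.6950 × 2.25 × 1.59 = 2.486 m³/s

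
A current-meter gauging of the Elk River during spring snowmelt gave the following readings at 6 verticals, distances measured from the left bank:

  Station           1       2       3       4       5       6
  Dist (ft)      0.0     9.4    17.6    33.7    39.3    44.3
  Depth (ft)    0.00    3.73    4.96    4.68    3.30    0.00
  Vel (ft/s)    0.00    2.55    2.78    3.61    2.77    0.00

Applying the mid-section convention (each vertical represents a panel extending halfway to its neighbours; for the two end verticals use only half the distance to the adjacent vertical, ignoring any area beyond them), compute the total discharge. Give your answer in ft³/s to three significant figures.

483 ft³/s

w_2 = (17.6 − 0.0)/2 = 8.8 ft; q_2 = 2.55 × 3.73 × 8.8 = 83.70 ft³/s
w_3 = (33.7 − 9.4)/2 = 12.15 ft; q_3 = 2.78 × 4.96 × 12.15 = 167.5 ft³/s
w_4 = (39.3 − 17.6)/2 = 10.85 ft; q_4 = 3.61 × 4.68 × 10.85 = 183.3 ft³/s
w_5 = (44.3 − 33.7)/2 = 5.3 ft; q_5 = 2.77 × 3.30 × 5.3 = 48.45 ft³/s
Stations 1, 6 contribute zero (depth or velocity is 0).
Q = Σ qᵢ = 483.0 ft³/s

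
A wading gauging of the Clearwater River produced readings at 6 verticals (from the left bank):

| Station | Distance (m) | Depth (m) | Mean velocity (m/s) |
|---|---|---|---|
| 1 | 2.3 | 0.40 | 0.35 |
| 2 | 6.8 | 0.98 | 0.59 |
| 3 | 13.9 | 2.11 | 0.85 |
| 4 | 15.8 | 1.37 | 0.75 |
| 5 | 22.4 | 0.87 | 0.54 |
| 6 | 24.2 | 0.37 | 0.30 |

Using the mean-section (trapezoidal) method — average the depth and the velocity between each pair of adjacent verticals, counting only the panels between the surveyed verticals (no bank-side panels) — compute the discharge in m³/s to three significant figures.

17.2 m³/s

Panel 1-2: Δb = 4.5 m, d̄ = (0.40+0.98)/2 = 0.69, v̄ = (0.35+0.59)/2 = 0.47 → q = 4.5×0.69×0.47 = 1.459 m³/s
Panel 2-3: Δb = 7.1 m, d̄ = (0.98+2.11)/2 = 1.545, v̄ = (0.59+0.85)/2 = 0.72 → q = 7.1×1.545×0.72 = 7.898 m³/s
Panel 3-4: Δb = 1.9 m, d̄ = (2.11+1.37)/2 = 1.74, v̄ = (0.85+0.75)/2 = 0.8 → q = 1.9×1.74×0.8 = 2.645 m³/s
Panel 4-5: Δb = 6.6 m, d̄ = (1.37+0.87)/2 = 1.12, v̄ = (0.75+0.54)/2 = 0.645 → q = 6.6×1.12×0.645 = 4.768 m³/s
Panel 5-6: Δb = 1.8 m, d̄ = (0.87+0.37)/2 = 0.62, v̄ = (0.54+0.30)/2 = 0.42 → q = 1.8×0.62×0.42 = 0.4687 m³/s
Q = Σ q = 17.24 m³/s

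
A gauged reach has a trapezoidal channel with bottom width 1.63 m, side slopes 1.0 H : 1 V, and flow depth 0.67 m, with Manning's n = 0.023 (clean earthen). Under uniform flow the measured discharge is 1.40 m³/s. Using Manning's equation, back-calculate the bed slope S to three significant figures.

A = (b + z·y)·y = (1.63 + 1.0×0.67)×0.67 = 1.541 m²
P = b + 2y√(1+z²) = 1.63 + 2×0.67×√(1+1.0²) = 3.525 m
R = A/P = 1.541/3.525 = 0.4372 m
S = (Q·n / (1·A·R^(2/3)))² = (1.40×0.023 / (1×1.541×0.5760))² = 0.001316

0.00132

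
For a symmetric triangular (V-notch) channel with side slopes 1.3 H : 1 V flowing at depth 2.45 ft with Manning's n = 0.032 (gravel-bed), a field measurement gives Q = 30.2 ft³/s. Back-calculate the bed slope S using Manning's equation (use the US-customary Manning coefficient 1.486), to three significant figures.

A = z·y² = 1.3×2.45² = 7.803 ft²
P = 2y√(1+z²) = 2×2.45×√(1+1.3²) = 8.037 ft
R = A/P = 7.803/8.037 = 0.9710 ft
S = (Q·n / (1.486·A·R^(2/3)))² = (30.2×0.032 / (1.486×7.803×0.9805))² = 0.007224

0.00722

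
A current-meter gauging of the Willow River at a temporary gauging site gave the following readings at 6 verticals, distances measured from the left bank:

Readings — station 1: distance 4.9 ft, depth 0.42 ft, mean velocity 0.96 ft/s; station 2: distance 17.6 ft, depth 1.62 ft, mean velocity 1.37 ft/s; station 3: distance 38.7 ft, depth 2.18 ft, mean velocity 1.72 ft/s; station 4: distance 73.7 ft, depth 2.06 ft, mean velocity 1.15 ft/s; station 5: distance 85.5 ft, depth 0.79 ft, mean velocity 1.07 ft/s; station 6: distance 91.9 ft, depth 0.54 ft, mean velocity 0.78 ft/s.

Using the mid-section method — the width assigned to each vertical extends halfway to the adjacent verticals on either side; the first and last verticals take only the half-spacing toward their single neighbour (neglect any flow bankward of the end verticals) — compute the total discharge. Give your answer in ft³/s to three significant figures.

w_1 = (17.6 − 4.9)/2 = 6.35 ft; q_1 = 0.96 × 0.42 × 6.35 = 2.560 ft³/s
w_2 = (38.7 − 4.9)/2 = 16.9 ft; q_2 = 1.37 × 1.62 × 16.9 = 37.51 ft³/s
w_3 = (73.7 − 17.6)/2 = 28.05 ft; q_3 = 1.72 × 2.18 × 28.05 = 105.2 ft³/s
w_4 = (85.5 − 38.7)/2 = 23.4 ft; q_4 = 1.15 × 2.06 × 23.4 = 55.43 ft³/s
w_5 = (91.9 − 73.7)/2 = 9.1 ft; q_5 = 1.07 × 0.79 × 9.1 = 7.692 ft³/s
w_6 = (91.9 − 85.5)/2 = 3.2 ft; q_6 = 0.78 × 0.54 × 3.2 = 1.348 ft³/s
Q = Σ qᵢ = 209.7 ft³/s

210 ft³/s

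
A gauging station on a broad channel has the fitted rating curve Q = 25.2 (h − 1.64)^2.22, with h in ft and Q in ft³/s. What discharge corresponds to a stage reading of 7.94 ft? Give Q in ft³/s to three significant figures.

Q = 25.2 × (7.94 − 1.64)^2.22 = 25.2 × 6.3^2.22 = 1499 ft³/s

1500 ft³/s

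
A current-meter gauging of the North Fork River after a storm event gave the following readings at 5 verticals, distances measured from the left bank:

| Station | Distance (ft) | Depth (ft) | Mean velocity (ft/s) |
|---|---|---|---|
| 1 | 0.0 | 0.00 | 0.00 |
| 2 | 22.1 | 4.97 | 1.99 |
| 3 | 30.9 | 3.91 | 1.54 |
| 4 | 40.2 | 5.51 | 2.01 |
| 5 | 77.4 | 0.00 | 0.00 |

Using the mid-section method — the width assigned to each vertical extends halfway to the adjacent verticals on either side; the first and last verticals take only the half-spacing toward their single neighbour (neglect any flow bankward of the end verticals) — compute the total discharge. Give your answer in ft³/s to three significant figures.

465 ft³/s

w_2 = (30.9 − 0.0)/2 = 15.45 ft; q_2 = 1.99 × 4.97 × 15.45 = 152.8 ft³/s
w_3 = (40.2 − 22.1)/2 = 9.05 ft; q_3 = 1.54 × 3.91 × 9.05 = 54.49 ft³/s
w_4 = (77.4 − 30.9)/2 = 23.25 ft; q_4 = 2.01 × 5.51 × 23.25 = 257.5 ft³/s
Stations 1, 5 contribute zero (depth or velocity is 0).
Q = Σ qᵢ = 464.8 ft³/s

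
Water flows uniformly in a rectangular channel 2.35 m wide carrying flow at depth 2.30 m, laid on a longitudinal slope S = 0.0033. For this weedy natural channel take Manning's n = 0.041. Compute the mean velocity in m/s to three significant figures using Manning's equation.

1.18 m/s

A = b·y = 2.35 × 2.30 = 5.405 m²
P = b + 2y = 2.35 + 2×2.30 = 6.950 m
R = A/P = 5.405/6.950 = 0.7777 m
Q = (1/n)·A·R^(2/3)·S^(1/2) = (1/0.041) × 5.405 × 0.7777^(2/3) × 0.0033^(1/2) = 6.404 m³/s
V = Q/A = 6.404/5.405 = 1.185 m/s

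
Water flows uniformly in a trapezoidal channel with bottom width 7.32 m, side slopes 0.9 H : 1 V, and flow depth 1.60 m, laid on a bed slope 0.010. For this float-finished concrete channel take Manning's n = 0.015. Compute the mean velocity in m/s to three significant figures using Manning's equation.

7.55 m/s

A = (b + z·y)·y = (7.32 + 0.9×1.60)×1.60 = 14.02 m²
P = b + 2y√(1+z²) = 7.32 + 2×1.60×√(1+0.9²) = 11.63 m
R = A/P = 14.02/11.63 = 1.206 m
Q = (1/n)·A·R^(2/3)·S^(1/2) = (1/0.015) × 14.02 × 1.206^(2/3) × 0.010^(1/2) = 105.8 m³/s
V = Q/A = 105.8/14.02 = 7.552 m/s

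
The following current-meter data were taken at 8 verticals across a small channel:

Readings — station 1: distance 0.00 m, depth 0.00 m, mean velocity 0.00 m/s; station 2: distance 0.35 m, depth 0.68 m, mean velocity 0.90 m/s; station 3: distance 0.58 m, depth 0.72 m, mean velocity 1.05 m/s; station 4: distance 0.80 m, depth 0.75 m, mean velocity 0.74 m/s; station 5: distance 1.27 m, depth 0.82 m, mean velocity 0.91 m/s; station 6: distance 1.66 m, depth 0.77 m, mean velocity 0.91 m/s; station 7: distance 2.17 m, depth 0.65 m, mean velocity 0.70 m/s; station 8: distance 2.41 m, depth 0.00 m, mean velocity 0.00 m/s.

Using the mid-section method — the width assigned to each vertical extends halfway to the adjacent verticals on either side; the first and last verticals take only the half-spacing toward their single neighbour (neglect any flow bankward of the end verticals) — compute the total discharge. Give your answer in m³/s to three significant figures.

w_2 = (0.58 − 0.00)/2 = 0.29 m; q_2 = 0.90 × 0.68 × 0.29 = 0.1775 m³/s
w_3 = (0.80 − 0.35)/2 = 0.225 m; q_3 = 1.05 × 0.72 × 0.225 = 0.1701 m³/s
w_4 = (1.27 − 0.58)/2 = 0.345 m; q_4 = 0.74 × 0.75 × 0.345 = 0.1915 m³/s
w_5 = (1.66 − 0.80)/2 = 0.43 m; q_5 = 0.91 × 0.82 × 0.43 = 0.3209 m³/s
w_6 = (2.17 − 1.27)/2 = 0.45 m; q_6 = 0.91 × 0.77 × 0.45 = 0.3153 m³/s
w_7 = (2.41 − 1.66)/2 = 0.375 m; q_7 = 0.70 × 0.65 × 0.375 = 0.1706 m³/s
Stations 1, 8 contribute zero (depth or velocity is 0).
Q = Σ qᵢ = 1.346 m³/s

1.35 m³/s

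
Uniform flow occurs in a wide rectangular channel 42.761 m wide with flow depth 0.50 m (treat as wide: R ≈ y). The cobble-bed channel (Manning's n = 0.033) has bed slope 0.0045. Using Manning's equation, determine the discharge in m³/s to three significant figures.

27.4 m³/s

A = b·y = 42.761 × 0.50 = 21.38 m²
Wide channel: R ≈ y = 0.50 m
Q = (1/n)·A·R^(2/3)·S^(1/2) = (1/0.033) × 21.38 × 0.5000^(2/3) × 0.0045^(1/2) = 27.38 m³/s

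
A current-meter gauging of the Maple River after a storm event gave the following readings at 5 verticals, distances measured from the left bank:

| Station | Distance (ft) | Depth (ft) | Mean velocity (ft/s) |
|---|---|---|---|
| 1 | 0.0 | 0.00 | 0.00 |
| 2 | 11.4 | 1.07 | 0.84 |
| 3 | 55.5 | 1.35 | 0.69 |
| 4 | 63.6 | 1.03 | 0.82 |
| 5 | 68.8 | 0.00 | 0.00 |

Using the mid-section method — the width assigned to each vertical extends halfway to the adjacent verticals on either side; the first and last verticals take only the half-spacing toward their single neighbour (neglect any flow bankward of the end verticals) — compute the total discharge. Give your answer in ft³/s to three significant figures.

w_2 = (55.5 − 0.0)/2 = 27.75 ft; q_2 = 0.84 × 1.07 × 27.75 = 24.94 ft³/s
w_3 = (63.6 − 11.4)/2 = 26.1 ft; q_3 = 0.69 × 1.35 × 26.1 = 24.31 ft³/s
w_4 = (68.8 − 55.5)/2 = 6.65 ft; q_4 = 0.82 × 1.03 × 6.65 = 5.617 ft³/s
Stations 1, 5 contribute zero (depth or velocity is 0).
Q = Σ qᵢ = 54.87 ft³/s

54.9 ft³/s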